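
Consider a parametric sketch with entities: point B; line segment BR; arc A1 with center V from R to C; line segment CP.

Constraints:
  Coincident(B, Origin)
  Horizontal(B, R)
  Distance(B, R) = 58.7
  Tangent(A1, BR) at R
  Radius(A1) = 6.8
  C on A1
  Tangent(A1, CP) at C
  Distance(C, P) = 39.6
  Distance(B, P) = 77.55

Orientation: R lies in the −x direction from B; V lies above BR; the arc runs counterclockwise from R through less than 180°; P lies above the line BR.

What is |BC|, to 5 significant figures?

52.789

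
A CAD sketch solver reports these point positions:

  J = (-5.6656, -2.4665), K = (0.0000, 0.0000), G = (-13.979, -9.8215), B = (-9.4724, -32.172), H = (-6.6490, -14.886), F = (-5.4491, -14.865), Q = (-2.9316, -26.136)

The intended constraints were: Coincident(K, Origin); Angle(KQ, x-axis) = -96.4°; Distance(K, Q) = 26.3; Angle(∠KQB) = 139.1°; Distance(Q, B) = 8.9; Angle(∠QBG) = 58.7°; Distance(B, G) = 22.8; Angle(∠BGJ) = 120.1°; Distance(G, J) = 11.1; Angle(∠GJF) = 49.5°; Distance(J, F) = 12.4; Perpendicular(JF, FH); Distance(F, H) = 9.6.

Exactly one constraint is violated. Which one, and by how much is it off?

Distance(F, H) = 9.6 — off by 8.40.

K = (0.00, 0.00) ✓; KQ at -96.40° ✓; |KQ| = 26.30 ✓; ∠KQB = 139.1° ✓; |QB| = 8.900 ✓; ∠QBG = 58.70° ✓; |BG| = 22.80 ✓; ∠BGJ = 120.1° ✓; |GJ| = 11.10 ✓; ∠GJF = 49.50° ✓; |JF| = 12.40 ✓; ∠(JF, FH) = 90.00° ✓; |FH| = 1.200 ✗.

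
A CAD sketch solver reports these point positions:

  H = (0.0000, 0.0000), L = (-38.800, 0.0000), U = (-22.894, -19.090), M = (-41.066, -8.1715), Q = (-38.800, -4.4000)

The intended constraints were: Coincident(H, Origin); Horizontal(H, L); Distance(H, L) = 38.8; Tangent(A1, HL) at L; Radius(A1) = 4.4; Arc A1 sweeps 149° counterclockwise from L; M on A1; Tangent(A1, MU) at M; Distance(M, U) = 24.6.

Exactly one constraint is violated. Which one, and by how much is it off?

Distance(M, U) = 24.6 — off by 3.40.

H = (0.00, 0.00) ✓; H.y = 0.00, L.y = 0.00 ✓; |HL| = 38.80 ✓; ∠(QL, LH) = 90.00° ✓; |QL| = 4.400 ✓; bearing(Q→M) − bearing(Q→L) = 149.0° ✓; |QM| = 4.400 ✓; ∠(QM, MU) = 90.00° ✓; |MU| = 21.20 ✗.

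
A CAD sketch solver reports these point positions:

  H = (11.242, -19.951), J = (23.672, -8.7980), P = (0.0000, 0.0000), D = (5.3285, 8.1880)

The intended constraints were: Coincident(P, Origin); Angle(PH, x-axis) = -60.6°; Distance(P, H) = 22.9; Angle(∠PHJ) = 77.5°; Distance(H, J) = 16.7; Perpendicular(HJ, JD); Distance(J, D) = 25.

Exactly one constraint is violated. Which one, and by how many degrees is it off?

Perpendicular(HJ, JD) — off by 5.30°.

P = (0.00, 0.00) ✓; PH at -60.60° ✓; |PH| = 22.90 ✓; ∠PHJ = 77.50° ✓; |HJ| = 16.70 ✓; ∠(HJ, JD) = 95.30° ✗; |JD| = 25.00 ✓.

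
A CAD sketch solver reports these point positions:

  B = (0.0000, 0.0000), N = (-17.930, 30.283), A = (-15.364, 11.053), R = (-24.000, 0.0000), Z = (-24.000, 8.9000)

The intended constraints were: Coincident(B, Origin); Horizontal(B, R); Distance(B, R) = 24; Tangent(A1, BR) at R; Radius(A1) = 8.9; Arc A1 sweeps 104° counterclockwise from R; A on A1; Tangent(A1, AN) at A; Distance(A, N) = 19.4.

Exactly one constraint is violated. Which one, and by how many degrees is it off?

Tangent(A1, AN) at A — off by 6.40°.

B = (0.00, 0.00) ✓; B.y = 0.00, R.y = 0.00 ✓; |BR| = 24.00 ✓; ∠(ZR, RB) = 90.00° ✓; |ZR| = 8.900 ✓; bearing(Z→A) − bearing(Z→R) = 104.0° ✓; |ZA| = 8.900 ✓; ∠(ZA, AN) = 96.40° ✗; |AN| = 19.40 ✓.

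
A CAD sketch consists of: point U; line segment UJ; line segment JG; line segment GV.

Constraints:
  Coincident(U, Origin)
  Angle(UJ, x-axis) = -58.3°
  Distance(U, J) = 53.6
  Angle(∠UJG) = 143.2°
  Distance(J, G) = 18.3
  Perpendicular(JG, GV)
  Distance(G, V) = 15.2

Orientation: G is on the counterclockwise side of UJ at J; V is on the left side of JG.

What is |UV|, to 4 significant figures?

63.51

∠UJG = 143.2°, so JG runs at -58.3° + (180° − 143.2°) = -21.50° from the x-axis; with |JG| = 18.3, G = J + 18.3·(cos -21.50°, sin -21.50°) = (45.19, -52.31). JG ⟂ GV; with |GV| = 15.2 on the left of JG, V = G + 15.2·(0.3665, 0.9304) = (50.76, -38.17). Then |UV| = |V − U| = 63.51.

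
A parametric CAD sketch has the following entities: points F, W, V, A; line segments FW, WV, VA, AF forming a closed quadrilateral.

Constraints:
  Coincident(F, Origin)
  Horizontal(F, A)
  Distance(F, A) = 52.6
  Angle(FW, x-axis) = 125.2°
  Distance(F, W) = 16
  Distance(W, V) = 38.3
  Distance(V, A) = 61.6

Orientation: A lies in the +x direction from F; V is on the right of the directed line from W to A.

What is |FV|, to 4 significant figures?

25.12

F is at the origin; F and A share the same y with |FA| = 52.6 and A in +x, so A = (52.6, 0). FW runs at 125.2° with |FW| = 16.0, so W = (-9.223, 13.07). V is determined by |WV| = 38.3 and |VA| = 61.6 together: it lies at the intersection of circle(W, 38.3) and circle(A, 61.6). With |WA| = 63.19, the foot of the radical line on WA is 13.18 from W and the perpendicular offset is √(38.3² − 13.18²) = 35.96. Taking the right-of-WA solution: V = (-3.772, -24.84).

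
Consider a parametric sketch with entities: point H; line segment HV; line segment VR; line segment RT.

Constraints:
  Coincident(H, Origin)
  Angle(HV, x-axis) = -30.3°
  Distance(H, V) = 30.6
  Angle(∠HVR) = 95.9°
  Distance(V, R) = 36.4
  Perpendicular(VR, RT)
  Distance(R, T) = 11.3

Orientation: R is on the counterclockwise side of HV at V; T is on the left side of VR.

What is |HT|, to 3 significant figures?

43.9

∠HVR = 95.9°, so VR runs at -30.3° + (180° − 95.9°) = 53.8° from the x-axis; with |VR| = 36.4, R = V + 36.4·(cos 53.8°, sin 53.8°) = (47.9, 13.9). VR ⟂ RT; with |RT| = 11.3 on the left of VR, T = R + 11.3·(-0.807, 0.591) = (38.8, 20.6). Then |HT| = |T − H| = 43.9.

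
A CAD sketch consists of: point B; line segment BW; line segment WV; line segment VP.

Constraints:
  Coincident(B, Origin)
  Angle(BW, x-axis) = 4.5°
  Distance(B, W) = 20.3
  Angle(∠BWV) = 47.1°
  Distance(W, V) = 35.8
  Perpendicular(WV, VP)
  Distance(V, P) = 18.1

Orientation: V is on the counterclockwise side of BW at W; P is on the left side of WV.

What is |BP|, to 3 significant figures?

22.2

B is at the origin; BW runs at 4.5° with length 20.3, so W = 20.3·(cos 4.5°, sin 4.5°) = (20.2, 1.59). ∠BWV = 47.1°, so WV runs at 4.5° + (180° − 47.1°) = 137° from the x-axis; with |WV| = 35.8, V = W + 35.8·(cos 137°, sin 137°) = (-6.11, 25.8). WV ⟂ VP; with |VP| = 18.1 on the left of WV, P = V + 18.1·(-0.677, -0.736) = (-18.4, 12.5). Then |BP| = |P − B| = 22.2.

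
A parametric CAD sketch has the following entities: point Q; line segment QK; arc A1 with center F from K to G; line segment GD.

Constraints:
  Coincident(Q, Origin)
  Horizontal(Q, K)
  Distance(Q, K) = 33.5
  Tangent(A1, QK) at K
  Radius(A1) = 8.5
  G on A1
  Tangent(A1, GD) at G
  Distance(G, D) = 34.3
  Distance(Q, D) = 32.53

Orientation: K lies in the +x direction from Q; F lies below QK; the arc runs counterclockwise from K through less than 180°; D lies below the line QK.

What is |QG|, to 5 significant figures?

26.774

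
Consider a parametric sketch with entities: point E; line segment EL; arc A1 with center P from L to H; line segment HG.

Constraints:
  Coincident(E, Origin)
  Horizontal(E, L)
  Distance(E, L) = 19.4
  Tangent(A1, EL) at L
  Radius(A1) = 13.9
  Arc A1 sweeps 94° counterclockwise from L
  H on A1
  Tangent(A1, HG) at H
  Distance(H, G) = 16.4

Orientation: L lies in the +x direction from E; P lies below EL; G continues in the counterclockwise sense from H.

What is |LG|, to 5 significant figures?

33.722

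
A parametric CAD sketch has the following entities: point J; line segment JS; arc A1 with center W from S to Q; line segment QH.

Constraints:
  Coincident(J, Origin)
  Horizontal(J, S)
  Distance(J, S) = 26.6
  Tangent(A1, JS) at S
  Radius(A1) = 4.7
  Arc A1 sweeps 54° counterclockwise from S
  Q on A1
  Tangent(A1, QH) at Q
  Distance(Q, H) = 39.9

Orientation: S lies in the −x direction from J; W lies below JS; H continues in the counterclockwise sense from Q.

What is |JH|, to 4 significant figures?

63.81

J is at the origin; JS is horizontal with |JS| = 26.6 and S on the −x side, so S = (-26.60, 0.000). A1 meets JS tangentially, so WS is at right angles to JS, so W = S + (0, -4.7) = (-26.60, -4.700). On A1, S sits at bearing 90° from W; a 54° counterclockwise sweep puts Q at bearing 144°, so Q = W + 4.7·(cos 144°, sin 144°) = (-30.40, -1.937). Since A1 is tangent to QH there, WQ ⟂ QH, so QH runs along (−sin 144°, cos 144°); with |QH| = 39.9, H = (-53.86, -34.22). Then |JH| = |H − J| = 63.81.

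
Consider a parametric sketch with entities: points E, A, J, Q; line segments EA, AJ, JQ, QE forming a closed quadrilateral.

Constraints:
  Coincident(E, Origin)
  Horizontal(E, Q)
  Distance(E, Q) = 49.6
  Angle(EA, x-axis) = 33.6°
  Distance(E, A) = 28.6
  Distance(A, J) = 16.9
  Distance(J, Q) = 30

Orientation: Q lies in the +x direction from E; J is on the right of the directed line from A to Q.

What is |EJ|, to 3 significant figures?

19.6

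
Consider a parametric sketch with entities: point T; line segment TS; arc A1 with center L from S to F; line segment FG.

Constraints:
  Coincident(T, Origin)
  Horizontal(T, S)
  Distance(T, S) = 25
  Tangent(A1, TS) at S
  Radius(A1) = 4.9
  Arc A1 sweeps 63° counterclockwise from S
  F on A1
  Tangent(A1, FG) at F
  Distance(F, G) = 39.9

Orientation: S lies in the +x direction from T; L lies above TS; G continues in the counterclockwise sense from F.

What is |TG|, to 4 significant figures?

60.96

On A1, S sits at bearing -90° from L; a 63° counterclockwise sweep puts F at bearing -27°, so F = L + 4.9·(cos -27°, sin -27°) = (29.37, 2.675). Since A1 is tangent to FG there, LF ⟂ FG, so FG runs along (−sin -27°, cos -27°); with |FG| = 39.9, G = (47.48, 38.23). Then |TG| = |G − T| = 60.96.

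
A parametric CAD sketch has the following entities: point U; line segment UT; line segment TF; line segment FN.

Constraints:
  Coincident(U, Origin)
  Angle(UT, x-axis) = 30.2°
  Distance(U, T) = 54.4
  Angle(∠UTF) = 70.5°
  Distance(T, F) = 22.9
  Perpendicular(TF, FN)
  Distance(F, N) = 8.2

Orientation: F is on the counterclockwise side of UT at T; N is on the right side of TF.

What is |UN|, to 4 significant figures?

59.67

U is at the origin; UT runs at 30.2° with length 54.4, so T = 54.4·(cos 30.2°, sin 30.2°) = (47.02, 27.36). ∠UTF = 70.5°, so TF runs at 30.2° + (180° − 70.5°) = 139.7° from the x-axis; with |TF| = 22.9, F = T + 22.9·(cos 139.7°, sin 139.7°) = (29.55, 42.18). TF is perpendicular to FN; with |FN| = 8.2 on the right of TF, N = F + 8.2·(0.6468, 0.7627) = (34.86, 48.43). Then |UN| = |N − U| = 59.67.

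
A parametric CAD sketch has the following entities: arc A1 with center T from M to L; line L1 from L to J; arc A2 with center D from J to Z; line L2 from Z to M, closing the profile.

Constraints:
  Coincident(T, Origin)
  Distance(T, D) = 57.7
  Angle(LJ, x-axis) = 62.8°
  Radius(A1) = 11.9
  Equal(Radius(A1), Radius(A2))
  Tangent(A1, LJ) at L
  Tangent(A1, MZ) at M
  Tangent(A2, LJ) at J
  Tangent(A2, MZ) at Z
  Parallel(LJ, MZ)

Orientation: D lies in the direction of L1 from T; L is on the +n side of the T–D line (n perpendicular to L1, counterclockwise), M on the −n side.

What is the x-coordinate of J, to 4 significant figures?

15.79

Tangency of A1 to both parallel lines with radius 11.9 puts L and M at T ± 11.9·n: L = (-10.58, 5.439), M = (10.58, -5.439). Equal radii place J and Z the same way about D: J = D + 11.9·n = (15.79, 56.76), Z = D − 11.9·n = (36.96, 45.88). So J.x = 15.79.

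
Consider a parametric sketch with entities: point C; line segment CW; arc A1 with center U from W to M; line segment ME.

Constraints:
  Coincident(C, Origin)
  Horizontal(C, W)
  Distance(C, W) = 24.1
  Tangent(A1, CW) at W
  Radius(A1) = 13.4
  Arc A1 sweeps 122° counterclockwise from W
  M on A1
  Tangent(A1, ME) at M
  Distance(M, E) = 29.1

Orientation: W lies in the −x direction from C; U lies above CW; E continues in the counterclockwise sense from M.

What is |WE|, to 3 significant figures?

45.4

On A1, W sits at bearing -90° from U; a 122° counterclockwise sweep puts M at bearing 32°, so M = U + 13.4·(cos 32°, sin 32°) = (-12.7, 20.5). Tangency of A1 to ME means the radius UM is perpendicular to ME, so ME runs along (−sin 32°, cos 32°); with |ME| = 29.1, E = (-28.2, 45.2). Then |WE| = |E − W| = 45.4.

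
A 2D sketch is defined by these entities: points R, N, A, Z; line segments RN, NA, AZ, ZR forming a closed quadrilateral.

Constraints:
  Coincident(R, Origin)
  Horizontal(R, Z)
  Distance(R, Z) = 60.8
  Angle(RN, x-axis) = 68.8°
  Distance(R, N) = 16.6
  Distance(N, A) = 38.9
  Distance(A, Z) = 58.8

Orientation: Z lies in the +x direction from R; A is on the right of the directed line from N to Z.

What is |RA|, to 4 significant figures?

24.40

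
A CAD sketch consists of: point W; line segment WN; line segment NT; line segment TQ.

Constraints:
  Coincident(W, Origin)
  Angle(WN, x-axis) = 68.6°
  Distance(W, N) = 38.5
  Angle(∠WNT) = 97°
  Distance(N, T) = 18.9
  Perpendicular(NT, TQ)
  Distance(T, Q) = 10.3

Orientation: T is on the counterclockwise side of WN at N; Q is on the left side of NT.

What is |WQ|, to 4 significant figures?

36.55

∠WNT = 97.0°, so NT runs at 68.6° + (180° − 97.0°) = 151.6° from the x-axis; with |NT| = 18.9, T = N + 18.9·(cos 151.6°, sin 151.6°) = (-2.578, 44.83). NT ⟂ TQ; with |TQ| = 10.3 on the left of NT, Q = T + 10.3·(-0.4756, -0.8796) = (-7.477, 35.77). Then |WQ| = |Q − W| = 36.55.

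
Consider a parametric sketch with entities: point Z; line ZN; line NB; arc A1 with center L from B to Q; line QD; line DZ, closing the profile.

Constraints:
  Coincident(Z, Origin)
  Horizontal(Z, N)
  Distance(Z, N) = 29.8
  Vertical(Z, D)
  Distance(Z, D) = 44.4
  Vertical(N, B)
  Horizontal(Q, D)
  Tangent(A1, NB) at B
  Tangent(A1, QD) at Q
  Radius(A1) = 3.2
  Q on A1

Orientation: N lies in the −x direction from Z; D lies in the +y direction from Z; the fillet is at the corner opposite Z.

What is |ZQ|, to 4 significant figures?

51.76

Z is at the origin; Z and N share the same y with |ZN| = 29.8 and N on the −x side, so N = (-29.80, 0.000). Z and D share the same x with |ZD| = 44.4 and D on the +y side, so D = (0.000, 44.40). The virtual corner opposite Z is at (-29.80, 44.40). The tangent condition forces LB to be normal to NB and A1 meets QD tangentially, so LQ is at right angles to QD, with radius 3.2, so the center L sits 3.2 in from both sides at L = (-26.60, 41.20). That places the tangent points at B = (-29.80, 41.20) on NB and Q = (-26.60, 44.40) on QD. Then |ZQ| = |Q − Z| = 51.76.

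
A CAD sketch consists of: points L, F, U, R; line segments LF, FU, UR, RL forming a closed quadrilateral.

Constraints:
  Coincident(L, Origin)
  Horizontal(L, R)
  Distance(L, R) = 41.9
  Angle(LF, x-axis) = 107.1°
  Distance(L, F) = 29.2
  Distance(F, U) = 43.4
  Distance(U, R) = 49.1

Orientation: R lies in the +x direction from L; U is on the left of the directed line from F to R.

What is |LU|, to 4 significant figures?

56.34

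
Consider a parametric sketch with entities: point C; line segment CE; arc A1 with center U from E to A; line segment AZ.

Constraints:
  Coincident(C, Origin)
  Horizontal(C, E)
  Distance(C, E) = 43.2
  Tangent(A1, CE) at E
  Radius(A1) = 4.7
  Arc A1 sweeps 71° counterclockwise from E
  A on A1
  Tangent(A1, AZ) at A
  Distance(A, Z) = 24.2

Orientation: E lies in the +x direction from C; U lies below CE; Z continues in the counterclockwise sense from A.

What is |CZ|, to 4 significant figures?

40.40

On A1, E sits at bearing 90° from U; a 71° counterclockwise sweep puts A at bearing 161°, so A = U + 4.7·(cos 161°, sin 161°) = (38.76, -3.170). The tangent condition forces UA to be normal to AZ, so AZ runs along (−sin 161°, cos 161°); with |AZ| = 24.2, Z = (30.88, -26.05). Then |CZ| = |Z − C| = 40.40.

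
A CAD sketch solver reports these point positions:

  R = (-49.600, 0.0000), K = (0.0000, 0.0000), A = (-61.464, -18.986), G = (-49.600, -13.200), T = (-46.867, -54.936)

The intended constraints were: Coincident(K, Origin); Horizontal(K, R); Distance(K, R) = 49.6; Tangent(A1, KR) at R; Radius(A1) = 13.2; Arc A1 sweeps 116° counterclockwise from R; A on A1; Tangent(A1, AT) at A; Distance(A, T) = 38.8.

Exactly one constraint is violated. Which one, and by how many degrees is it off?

Tangent(A1, AT) at A — off by 3.90°.

K = (0.00, 0.00) ✓; K.y = 0.00, R.y = 0.00 ✓; |KR| = 49.60 ✓; ∠(GR, RK) = 90.00° ✓; |GR| = 13.20 ✓; bearing(G→A) − bearing(G→R) = 116.0° ✓; |GA| = 13.20 ✓; ∠(GA, AT) = 93.90° ✗; |AT| = 38.80 ✓.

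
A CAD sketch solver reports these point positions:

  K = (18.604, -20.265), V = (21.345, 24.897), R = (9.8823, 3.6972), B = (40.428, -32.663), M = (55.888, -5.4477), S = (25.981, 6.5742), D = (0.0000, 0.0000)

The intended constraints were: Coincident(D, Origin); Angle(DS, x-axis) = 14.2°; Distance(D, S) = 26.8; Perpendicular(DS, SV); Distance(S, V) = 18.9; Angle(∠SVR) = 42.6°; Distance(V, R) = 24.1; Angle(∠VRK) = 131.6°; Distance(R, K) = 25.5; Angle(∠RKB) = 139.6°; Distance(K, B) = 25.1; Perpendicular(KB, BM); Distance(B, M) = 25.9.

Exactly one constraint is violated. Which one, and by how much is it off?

Distance(B, M) = 25.9 — off by 5.40.

D = (0.00, 0.00) ✓; DS at 14.20° ✓; |DS| = 26.80 ✓; ∠(DS, SV) = 90.00° ✓; |SV| = 18.90 ✓; ∠SVR = 42.60° ✓; |VR| = 24.10 ✓; ∠VRK = 131.6° ✓; |RK| = 25.50 ✓; ∠RKB = 139.6° ✓; |KB| = 25.10 ✓; ∠(KB, BM) = 90.00° ✓; |BM| = 31.30 ✗.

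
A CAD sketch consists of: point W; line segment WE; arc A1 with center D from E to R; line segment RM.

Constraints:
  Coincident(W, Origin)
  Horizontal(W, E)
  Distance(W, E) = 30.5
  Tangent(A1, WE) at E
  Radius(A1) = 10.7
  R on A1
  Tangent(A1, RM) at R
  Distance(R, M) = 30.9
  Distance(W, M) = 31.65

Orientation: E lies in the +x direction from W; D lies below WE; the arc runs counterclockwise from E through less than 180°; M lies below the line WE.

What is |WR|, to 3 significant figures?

22.0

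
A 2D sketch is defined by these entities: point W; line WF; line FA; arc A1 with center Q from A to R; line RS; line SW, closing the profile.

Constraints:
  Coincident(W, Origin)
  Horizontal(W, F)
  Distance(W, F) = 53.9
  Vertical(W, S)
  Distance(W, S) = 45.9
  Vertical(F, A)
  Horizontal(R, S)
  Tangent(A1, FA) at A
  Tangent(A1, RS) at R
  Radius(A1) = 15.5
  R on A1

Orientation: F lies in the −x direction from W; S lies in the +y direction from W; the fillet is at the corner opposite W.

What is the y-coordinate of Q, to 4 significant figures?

30.40

WS is vertical with |WS| = 45.9 and S on the +y side, so S = (0.000, 45.90). The virtual corner opposite W is at (-53.90, 45.90). Since A1 is tangent to FA there, QA ⟂ FA and the tangent condition forces QR to be normal to RS, with radius 15.5, so the center Q sits 15.5 in from both sides at Q = (-38.40, 30.40). So Q.y = 30.40.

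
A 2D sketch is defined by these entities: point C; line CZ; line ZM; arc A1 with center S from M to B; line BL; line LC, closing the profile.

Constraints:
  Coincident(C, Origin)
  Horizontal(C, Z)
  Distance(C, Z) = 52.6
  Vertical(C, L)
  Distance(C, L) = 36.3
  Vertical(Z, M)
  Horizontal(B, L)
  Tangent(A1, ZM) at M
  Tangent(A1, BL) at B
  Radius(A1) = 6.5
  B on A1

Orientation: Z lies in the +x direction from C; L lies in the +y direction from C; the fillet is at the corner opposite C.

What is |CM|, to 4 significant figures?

60.45

The virtual corner opposite C is at (52.60, 36.30). Tangency of A1 to ZM means the radius SM is perpendicular to ZM and A1 meets BL tangentially, so SB is at right angles to BL, with radius 6.5, so the center S sits 6.5 in from both sides at S = (46.10, 29.80). That places the tangent points at M = (52.60, 29.80) on ZM and B = (46.10, 36.30) on BL. Then |CM| = |M − C| = 60.45.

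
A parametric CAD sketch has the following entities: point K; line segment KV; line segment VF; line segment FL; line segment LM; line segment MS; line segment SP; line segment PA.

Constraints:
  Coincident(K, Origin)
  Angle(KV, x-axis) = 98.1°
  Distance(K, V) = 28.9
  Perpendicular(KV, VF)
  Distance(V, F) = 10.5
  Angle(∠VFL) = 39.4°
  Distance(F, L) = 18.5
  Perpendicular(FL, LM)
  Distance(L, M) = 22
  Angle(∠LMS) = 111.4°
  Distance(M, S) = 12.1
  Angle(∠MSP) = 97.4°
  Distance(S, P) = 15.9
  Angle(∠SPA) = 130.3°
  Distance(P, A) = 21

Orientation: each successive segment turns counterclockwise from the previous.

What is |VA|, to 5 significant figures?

13.841

K is at the origin; KV runs at 98.1° with length 28.9, so V = (-4.0720, 28.612). KV ⟂ VF, so VF runs at -171.90°; with |VF| = 10.5, F = (-14.467, 27.132). ∠VFL = 39.4° gives FL at -31.300° from the x-axis; with |FL| = 18.5, L = (1.3402, 17.521). FL ⟂ LM, so LM runs at 58.700°; with |LM| = 22.0, M = (12.770, 36.319). ∠LMS = 111.4° gives MS at 127.30° from the x-axis; with |MS| = 12.1, S = (5.4372, 45.944). ∠MSP = 97.4° gives SP at -150.10° from the x-axis; with |SP| = 15.9, P = (-8.3465, 38.018). ∠SPA = 130.3° gives PA at -100.40° from the x-axis; with |PA| = 21.0, A = (-12.137, 17.363). Then |VA| = |A − V| = 13.841.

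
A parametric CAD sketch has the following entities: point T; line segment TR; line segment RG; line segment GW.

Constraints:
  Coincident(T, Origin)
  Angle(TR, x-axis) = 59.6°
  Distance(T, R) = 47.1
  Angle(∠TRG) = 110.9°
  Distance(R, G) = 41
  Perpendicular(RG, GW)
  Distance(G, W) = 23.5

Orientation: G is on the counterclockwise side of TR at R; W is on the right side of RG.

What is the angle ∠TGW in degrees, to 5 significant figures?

127.28°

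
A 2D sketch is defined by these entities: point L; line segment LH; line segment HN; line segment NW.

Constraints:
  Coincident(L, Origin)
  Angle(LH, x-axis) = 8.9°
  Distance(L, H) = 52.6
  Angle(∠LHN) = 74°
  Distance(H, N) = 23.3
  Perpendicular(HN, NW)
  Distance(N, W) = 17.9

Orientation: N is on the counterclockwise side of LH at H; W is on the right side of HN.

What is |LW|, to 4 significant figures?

69.03

∠LHN = 74.0°, so HN runs at 8.9° + (180° − 74.0°) = 114.9° from the x-axis; with |HN| = 23.3, N = H + 23.3·(cos 114.9°, sin 114.9°) = (42.16, 29.27). HN is perpendicular to NW; with |NW| = 17.9 on the right of HN, W = N + 17.9·(0.9070, 0.4210) = (58.39, 36.81). Then |LW| = |W − L| = 69.03.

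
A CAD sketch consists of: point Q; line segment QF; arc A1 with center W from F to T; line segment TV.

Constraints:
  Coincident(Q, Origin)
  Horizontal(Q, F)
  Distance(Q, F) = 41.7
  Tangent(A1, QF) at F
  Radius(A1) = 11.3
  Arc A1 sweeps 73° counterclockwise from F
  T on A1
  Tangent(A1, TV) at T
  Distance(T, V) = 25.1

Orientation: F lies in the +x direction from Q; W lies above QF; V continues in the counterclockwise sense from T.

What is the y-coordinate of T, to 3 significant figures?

8.00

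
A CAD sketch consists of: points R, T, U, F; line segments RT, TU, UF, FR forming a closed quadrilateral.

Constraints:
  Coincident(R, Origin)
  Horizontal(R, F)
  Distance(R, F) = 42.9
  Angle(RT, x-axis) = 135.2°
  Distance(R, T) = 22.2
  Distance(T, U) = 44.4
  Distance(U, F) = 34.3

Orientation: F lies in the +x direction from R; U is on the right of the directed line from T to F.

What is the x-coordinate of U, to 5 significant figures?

13.536

Checks: |TU| = 44.40 ✓; |UF| = 34.30 ✓.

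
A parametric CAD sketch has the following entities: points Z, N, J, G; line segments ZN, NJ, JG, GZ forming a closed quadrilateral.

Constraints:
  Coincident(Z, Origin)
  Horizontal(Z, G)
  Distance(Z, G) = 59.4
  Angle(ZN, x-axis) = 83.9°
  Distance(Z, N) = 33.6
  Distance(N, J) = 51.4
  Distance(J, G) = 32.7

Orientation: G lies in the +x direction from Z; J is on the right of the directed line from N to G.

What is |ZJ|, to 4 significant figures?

30.93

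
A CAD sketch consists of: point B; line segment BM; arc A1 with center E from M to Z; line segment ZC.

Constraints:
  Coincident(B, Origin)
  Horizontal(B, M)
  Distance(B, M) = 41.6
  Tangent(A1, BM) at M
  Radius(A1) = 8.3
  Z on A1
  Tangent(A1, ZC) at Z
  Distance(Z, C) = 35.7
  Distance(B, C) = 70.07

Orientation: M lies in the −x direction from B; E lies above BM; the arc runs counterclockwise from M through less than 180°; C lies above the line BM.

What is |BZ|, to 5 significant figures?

37.344

B is at the origin; B and M share the same y with |BM| = 41.6 and M on the −x side, so M = (-41.600, 0.0000). Tangency of A1 to BM means the radius EM is perpendicular to BM, so E = M + (0, 8.3) = (-41.600, 8.3000). Since EZ ⟂ ZC (tangency), |EC| = √(8.3² + 35.7²) = 36.652 regardless of where Z sits on A1. So C lies on both circle(B, 70.07) and circle(E, 36.652); the above-BM intersection is C = (-56.123, 41.952). Z is the foot of the tangent from C: Z = (-34.922, 13.229).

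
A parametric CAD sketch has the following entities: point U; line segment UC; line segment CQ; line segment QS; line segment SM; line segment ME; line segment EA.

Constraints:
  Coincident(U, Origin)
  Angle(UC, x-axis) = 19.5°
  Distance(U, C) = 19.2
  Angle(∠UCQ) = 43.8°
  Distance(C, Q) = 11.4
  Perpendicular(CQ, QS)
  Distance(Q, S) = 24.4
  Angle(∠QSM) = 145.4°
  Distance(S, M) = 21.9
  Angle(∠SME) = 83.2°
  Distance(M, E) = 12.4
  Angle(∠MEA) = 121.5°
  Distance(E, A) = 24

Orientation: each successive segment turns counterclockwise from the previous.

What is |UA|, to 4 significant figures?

20.25

U is at the origin; UC runs at 19.5° with length 19.2, so C = (18.10, 6.409). ∠UCQ = 43.8° gives CQ at 155.7° from the x-axis; with |CQ| = 11.4, Q = (7.709, 11.10). The perpendicularity gives QS at right angles to CQ, so QS runs at -114.3°; with |QS| = 24.4, S = (-2.332, -11.14). ∠QSM = 145.4° gives SM at -79.70° from the x-axis; with |SM| = 21.9, M = (1.584, -32.68). ∠SME = 83.2° gives ME at 17.10° from the x-axis; with |ME| = 12.4, E = (13.44, -29.04). ∠MEA = 121.5° gives EA at 75.60° from the x-axis; with |EA| = 24.0, A = (19.40, -5.793). Then |UA| = |A − U| = 20.25.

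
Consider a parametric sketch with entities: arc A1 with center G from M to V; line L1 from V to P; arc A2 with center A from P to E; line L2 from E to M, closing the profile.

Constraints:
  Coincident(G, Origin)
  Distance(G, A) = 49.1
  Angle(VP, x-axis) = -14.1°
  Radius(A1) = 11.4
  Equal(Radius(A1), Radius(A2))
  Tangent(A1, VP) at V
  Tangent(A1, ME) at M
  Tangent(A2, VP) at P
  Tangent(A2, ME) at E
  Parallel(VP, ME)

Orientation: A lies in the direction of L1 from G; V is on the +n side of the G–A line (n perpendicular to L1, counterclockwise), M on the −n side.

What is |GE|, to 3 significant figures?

50.4

Tangency of A1 to both parallel lines with radius 11.4 puts V and M at G ± 11.4·n: V = (2.78, 11.1), M = (-2.78, -11.1). Equal radii place P and E the same way about A: P = A + 11.4·n = (50.4, -0.905), E = A − 11.4·n = (44.8, -23.0). Then |GE| = |E − G| = 50.4.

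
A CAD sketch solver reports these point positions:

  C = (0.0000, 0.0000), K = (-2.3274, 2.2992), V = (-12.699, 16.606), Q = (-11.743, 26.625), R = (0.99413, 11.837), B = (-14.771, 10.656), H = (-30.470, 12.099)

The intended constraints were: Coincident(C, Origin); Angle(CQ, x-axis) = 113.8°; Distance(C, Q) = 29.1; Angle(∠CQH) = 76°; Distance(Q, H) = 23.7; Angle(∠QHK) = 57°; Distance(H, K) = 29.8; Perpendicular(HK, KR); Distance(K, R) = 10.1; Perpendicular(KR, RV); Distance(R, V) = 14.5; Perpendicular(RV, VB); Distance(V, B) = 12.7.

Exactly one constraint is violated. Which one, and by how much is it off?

Distance(V, B) = 12.7 — off by 6.40.

C = (0.00, 0.00) ✓; CQ at 113.8° ✓; |CQ| = 29.10 ✓; ∠CQH = 76.00° ✓; |QH| = 23.70 ✓; ∠QHK = 57.00° ✓; |HK| = 29.80 ✓; ∠(HK, KR) = 90.00° ✓; |KR| = 10.10 ✓; ∠(KR, RV) = 90.00° ✓; |RV| = 14.50 ✓; ∠(RV, VB) = 90.00° ✓; |VB| = 6.300 ✗.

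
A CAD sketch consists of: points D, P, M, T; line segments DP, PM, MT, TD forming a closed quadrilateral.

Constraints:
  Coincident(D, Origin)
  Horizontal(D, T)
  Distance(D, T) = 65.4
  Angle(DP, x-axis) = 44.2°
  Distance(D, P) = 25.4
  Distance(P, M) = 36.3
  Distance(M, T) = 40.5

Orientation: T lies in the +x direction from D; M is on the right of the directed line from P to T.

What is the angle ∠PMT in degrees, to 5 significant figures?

81.838°

D is at the origin; DT is horizontal with |DT| = 65.4 and T in +x, so T = (65.4, 0). DP runs at 44.2° with |DP| = 25.4, so P = (18.210, 17.708). M is determined by |PM| = 36.3 and |MT| = 40.5 together: it lies at the intersection of circle(P, 36.3) and circle(T, 40.5). With |PT| = 50.404, the foot of the radical line on PT is 22.002 from P and the perpendicular offset is √(36.3² − 22.002²) = 28.872. Taking the right-of-PT solution: M = (28.665, -17.054).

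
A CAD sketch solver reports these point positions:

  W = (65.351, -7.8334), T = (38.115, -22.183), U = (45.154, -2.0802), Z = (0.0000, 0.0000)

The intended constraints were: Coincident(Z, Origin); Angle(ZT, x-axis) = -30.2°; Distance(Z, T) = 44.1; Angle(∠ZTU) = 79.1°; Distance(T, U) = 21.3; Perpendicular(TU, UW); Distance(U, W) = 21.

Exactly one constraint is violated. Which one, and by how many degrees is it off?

Perpendicular(TU, UW) — off by 3.40°.

Z = (0.00, 0.00) ✓; ZT at -30.20° ✓; |ZT| = 44.10 ✓; ∠ZTU = 79.10° ✓; |TU| = 21.30 ✓; ∠(TU, UW) = 86.60° ✗; |UW| = 21.00 ✓.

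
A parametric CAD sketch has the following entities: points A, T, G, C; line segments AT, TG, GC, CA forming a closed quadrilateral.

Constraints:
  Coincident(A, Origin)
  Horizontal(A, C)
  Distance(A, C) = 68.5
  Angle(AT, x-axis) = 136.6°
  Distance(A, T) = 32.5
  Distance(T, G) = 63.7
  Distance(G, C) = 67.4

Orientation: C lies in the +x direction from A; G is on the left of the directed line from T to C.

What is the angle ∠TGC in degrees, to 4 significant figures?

92.56°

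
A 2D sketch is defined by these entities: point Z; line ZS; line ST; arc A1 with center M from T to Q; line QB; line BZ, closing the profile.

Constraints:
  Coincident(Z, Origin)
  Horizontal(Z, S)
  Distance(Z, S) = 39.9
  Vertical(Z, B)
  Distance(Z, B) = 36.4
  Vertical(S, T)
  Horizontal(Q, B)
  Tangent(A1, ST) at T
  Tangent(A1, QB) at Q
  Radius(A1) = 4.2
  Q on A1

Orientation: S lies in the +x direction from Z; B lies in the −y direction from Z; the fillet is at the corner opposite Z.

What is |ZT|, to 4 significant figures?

51.27

The virtual corner opposite Z is at (39.90, -36.40). Tangency of A1 to ST means the radius MT is perpendicular to ST and the tangent condition forces MQ to be normal to QB, with radius 4.2, so the center M sits 4.2 in from both sides at M = (35.70, -32.20). That places the tangent points at T = (39.90, -32.20) on ST and Q = (35.70, -36.40) on QB. Then |ZT| = |T − Z| = 51.27.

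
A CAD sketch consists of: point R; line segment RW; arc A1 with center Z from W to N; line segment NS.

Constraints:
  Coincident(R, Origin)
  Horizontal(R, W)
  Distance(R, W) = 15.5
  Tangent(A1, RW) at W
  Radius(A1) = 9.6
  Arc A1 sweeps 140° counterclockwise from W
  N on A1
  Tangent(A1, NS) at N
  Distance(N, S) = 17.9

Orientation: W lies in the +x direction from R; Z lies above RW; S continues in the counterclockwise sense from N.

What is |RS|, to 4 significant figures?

29.55

On A1, W sits at bearing -90° from Z; a 140° counterclockwise sweep puts N at bearing 50°, so N = Z + 9.6·(cos 50°, sin 50°) = (21.67, 16.95). Tangency of A1 to NS means the radius ZN is perpendicular to NS, so NS runs along (−sin 50°, cos 50°); with |NS| = 17.9, S = (7.959, 28.46). Then |RS| = |S − R| = 29.55.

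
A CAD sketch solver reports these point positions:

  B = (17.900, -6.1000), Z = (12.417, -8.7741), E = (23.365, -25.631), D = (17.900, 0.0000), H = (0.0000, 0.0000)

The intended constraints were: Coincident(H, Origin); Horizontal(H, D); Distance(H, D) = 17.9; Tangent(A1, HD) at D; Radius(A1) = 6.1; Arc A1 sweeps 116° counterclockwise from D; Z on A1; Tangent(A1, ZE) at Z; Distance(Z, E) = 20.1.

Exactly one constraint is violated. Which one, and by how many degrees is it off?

Tangent(A1, ZE) at Z — off by 7.00°.

H = (0.00, 0.00) ✓; H.y = 0.00, D.y = 0.00 ✓; |HD| = 17.90 ✓; ∠(BD, DH) = 90.00° ✓; |BD| = 6.100 ✓; bearing(B→Z) − bearing(B→D) = 116.0° ✓; |BZ| = 6.100 ✓; ∠(BZ, ZE) = 83.00° ✗; |ZE| = 20.10 ✓.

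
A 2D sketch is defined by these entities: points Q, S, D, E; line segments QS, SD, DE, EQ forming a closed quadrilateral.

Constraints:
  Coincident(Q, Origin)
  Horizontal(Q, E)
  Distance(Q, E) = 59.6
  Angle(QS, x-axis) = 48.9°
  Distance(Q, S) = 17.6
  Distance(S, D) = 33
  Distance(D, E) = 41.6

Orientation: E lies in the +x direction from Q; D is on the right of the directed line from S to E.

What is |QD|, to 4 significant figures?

28.51

Q is at the origin; Q and E share the same y with |QE| = 59.6 and E in +x, so E = (59.6, 0). QS runs at 48.9° with |QS| = 17.6, so S = (11.57, 13.26). D is determined by |SD| = 33.0 and |DE| = 41.6 together: it lies at the intersection of circle(S, 33.0) and circle(E, 41.6). With |SE| = 49.83, the foot of the radical line on SE is 18.48 from S and the perpendicular offset is √(33.0² − 18.48²) = 27.34. Taking the right-of-SE solution: D = (22.10, -18.01).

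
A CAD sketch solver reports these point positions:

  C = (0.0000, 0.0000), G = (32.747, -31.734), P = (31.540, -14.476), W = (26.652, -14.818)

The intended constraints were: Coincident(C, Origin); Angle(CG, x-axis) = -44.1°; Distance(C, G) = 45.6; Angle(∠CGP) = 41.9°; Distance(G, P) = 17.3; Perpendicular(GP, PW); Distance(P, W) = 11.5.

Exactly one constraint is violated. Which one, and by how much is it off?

Distance(P, W) = 11.5 — off by 6.60.

C = (0.00, 0.00) ✓; CG at -44.10° ✓; |CG| = 45.60 ✓; ∠CGP = 41.90° ✓; |GP| = 17.30 ✓; ∠(GP, PW) = 90.00° ✓; |PW| = 4.900 ✗.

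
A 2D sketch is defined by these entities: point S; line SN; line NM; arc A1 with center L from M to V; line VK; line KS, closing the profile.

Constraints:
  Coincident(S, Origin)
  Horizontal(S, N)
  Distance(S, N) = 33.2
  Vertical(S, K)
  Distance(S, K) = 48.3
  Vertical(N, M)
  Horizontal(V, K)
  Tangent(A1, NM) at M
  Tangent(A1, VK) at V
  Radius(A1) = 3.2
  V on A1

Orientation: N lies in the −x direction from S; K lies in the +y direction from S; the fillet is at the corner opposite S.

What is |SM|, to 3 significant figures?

56.0

S is at the origin; S and N share the same y with |SN| = 33.2 and N on the −x side, so N = (-33.2, 0.00). SK is vertical with |SK| = 48.3 and K on the +y side, so K = (0.00, 48.3). The virtual corner opposite S is at (-33.2, 48.3). The tangent condition forces LM to be normal to NM and A1 meets VK tangentially, so LV is at right angles to VK, with radius 3.2, so the center L sits 3.2 in from both sides at L = (-30.0, 45.1). That places the tangent points at M = (-33.2, 45.1) on NM and V = (-30.0, 48.3) on VK. Then |SM| = |M − S| = 56.0.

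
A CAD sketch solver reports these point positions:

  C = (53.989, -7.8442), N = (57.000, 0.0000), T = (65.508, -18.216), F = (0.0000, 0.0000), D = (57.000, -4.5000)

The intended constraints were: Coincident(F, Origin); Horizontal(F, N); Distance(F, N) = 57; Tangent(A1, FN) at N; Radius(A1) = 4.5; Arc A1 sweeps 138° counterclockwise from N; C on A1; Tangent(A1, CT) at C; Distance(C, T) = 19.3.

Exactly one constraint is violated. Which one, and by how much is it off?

Distance(C, T) = 19.3 — off by 3.80.

F = (0.00, 0.00) ✓; F.y = 0.00, N.y = 0.00 ✓; |FN| = 57.00 ✓; ∠(DN, NF) = 90.00° ✓; |DN| = 4.500 ✓; bearing(D→C) − bearing(D→N) = 138.0° ✓; |DC| = 4.500 ✓; ∠(DC, CT) = 90.00° ✓; |CT| = 15.50 ✗.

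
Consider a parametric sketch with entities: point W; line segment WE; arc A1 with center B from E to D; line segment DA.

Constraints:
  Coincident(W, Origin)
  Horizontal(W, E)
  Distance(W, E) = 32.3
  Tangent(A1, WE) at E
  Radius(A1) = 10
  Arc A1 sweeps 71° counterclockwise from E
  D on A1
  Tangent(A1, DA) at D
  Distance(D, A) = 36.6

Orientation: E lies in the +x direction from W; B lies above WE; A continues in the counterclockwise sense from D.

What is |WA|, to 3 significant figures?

67.8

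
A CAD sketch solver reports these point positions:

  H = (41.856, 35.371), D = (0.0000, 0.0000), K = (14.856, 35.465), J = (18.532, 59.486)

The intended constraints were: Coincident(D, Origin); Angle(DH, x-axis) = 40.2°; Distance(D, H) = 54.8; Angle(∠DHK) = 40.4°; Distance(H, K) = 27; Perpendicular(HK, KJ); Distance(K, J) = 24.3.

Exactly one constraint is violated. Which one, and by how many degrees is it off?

Perpendicular(HK, KJ) — off by 8.50°.

D = (0.00, 0.00) ✓; DH at 40.20° ✓; |DH| = 54.80 ✓; ∠DHK = 40.40° ✓; |HK| = 27.00 ✓; ∠(HK, KJ) = 98.50° ✗; |KJ| = 24.30 ✓.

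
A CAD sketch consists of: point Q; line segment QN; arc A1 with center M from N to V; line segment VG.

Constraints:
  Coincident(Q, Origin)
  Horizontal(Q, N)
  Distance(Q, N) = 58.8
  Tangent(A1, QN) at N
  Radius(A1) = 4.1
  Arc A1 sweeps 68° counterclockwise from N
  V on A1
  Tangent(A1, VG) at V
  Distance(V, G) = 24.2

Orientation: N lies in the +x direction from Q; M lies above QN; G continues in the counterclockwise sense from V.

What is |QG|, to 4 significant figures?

75.90

Q is at the origin; QN is horizontal with |QN| = 58.8 and N on the +x side, so N = (58.80, 0.000). The tangent condition forces MN to be normal to QN, so M = N + (0, 4.1) = (58.80, 4.100). On A1, N sits at bearing -90° from M; a 68° counterclockwise sweep puts V at bearing -22°, so V = M + 4.1·(cos -22°, sin -22°) = (62.60, 2.564). Tangency of A1 to VG means the radius MV is perpendicular to VG, so VG runs along (−sin -22°, cos -22°); with |VG| = 24.2, G = (71.67, 25.00). Then |QG| = |G − Q| = 75.90.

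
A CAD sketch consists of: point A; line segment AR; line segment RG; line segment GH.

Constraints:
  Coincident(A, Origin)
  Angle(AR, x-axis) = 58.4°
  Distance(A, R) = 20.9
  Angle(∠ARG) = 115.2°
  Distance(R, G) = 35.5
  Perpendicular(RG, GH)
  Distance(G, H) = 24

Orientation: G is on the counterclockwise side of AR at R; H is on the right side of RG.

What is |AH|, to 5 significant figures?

61.746

∠ARG = 115.2°, so RG runs at 58.4° + (180° − 115.2°) = 123.20° from the x-axis; with |RG| = 35.5, G = R + 35.5·(cos 123.20°, sin 123.20°) = (-8.4872, 47.506). RG is perpendicular to GH; with |GH| = 24.0 on the right of RG, H = G + 24.0·(0.83676, 0.54756) = (11.595, 60.648). Then |AH| = |H − A| = 61.746.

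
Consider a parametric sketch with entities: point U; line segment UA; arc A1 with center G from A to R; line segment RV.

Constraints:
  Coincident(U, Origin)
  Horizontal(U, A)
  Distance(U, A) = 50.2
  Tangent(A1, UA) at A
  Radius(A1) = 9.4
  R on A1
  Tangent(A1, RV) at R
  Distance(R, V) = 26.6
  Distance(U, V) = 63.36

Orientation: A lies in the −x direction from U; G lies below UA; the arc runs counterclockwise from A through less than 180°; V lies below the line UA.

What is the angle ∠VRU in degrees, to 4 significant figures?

83.89°

U is at the origin; UA is horizontal with |UA| = 50.2 and A on the −x side, so A = (-50.20, 0.000). Tangency of A1 to UA means the radius GA is perpendicular to UA, so G = A + (0, -9.4) = (-50.20, -9.400). Since GR ⟂ RV (tangency), |GV| = √(9.4² + 26.6²) = 28.21 regardless of where R sits on A1. So V lies on both circle(U, 63.36) and circle(G, 28.21); the below-UA intersection is V = (-51.00, -37.60). R is the foot of the tangent from V: R = (-59.15, -12.28).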